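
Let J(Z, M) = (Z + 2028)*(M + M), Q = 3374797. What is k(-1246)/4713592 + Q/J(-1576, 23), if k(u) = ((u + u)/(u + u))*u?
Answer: 1988423779249/12250625608 ≈ 162.31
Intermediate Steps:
k(u) = u (k(u) = ((2*u)/((2*u)))*u = ((2*u)*(1/(2*u)))*u = 1*u = u)
J(Z, M) = 2*M*(2028 + Z) (J(Z, M) = (2028 + Z)*(2*M) = 2*M*(2028 + Z))
k(-1246)/4713592 + Q/J(-1576, 23) = -1246/4713592 + 3374797/((2*23*(2028 - 1576))) = -1246*1/4713592 + 3374797/((2*23*452)) = -623/2356796 + 3374797/20792 = 1988423779249/12250625608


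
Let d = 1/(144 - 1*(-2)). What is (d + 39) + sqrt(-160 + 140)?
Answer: 5695/146 + 2*I*sqrt(5) ≈ 39.007 + 4.4721*I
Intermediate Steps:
d = 1/146 (d = 1/(144 + 2) = 1/146 ≈ 0.0068493)
(d + 39) + sqrt(-160 + 140) = (1/146 + 39) + sqrt(-160 + 140) = 5695/146 + sqrt(-20) = 5695/146 + 2*I*sqrt(5)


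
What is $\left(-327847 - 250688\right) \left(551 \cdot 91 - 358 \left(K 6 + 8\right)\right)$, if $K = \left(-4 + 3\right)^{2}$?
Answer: $-26108706015$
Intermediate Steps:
$K = 1$ ($K = \left(-1\right)^{2} = 1$)
$\left(-327847 - 250688\right) \left(551 \cdot 91 - 358 \left(K 6 + 8\right)\right) = \left(-327847 - 250688\right) \left(551 \cdot 91 - 358 \left(1 \cdot 6 + 8\right)\right) = - 578535 \left(50141 - 358 \left(6 + 8\right)\right) = - 578535 \left(50141 - 5012\right) = \left(-578535\right) 45129 = -26108706015$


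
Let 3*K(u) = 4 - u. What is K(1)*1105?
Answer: 1105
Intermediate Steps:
K(u) = 4/3 - u/3 (K(u) = (4 - u)/3 = 4/3 - u/3)
K(1)*1105 = (4/3 - 1/3*1)*1105 = (4/3 - 1/3)*1105 = 1*1105 = 1105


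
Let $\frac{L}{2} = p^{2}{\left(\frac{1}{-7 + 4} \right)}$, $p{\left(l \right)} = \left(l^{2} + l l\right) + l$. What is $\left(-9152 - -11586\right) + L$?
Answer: $\frac{197156}{81} \approx 2434.0$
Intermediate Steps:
$p{\left(l \right)} = l + 2 l^{2}$ ($p{\left(l \right)} = \left(l^{2} + l^{2}\right) + l = 2 l^{2} + l = l + 2 l^{2}$)
$L = \frac{2}{81}$ ($L = 2 \left(\frac{1 + \frac{2}{-7 + 4}}{-7 + 4}\right)^{2} = 2 \left(\frac{1 + \frac{2}{-3}}{-3}\right)^{2} = 2 \left(- \frac{1 + 2 \left(- \frac{1}{3}\right)}{3}\right)^{2} = 2 \left(- \frac{1 - \frac{2}{3}}{3}\right)^{2} = 2 \left(\left(- \frac{1}{3}\right) \frac{1}{3}\right)^{2} = 2 \left(- \frac{1}{9}\right)^{2} = 2 \cdot \frac{1}{81} = \frac{2}{81} \approx 0.024691$)
$\left(-9152 - -11586\right) + L = \left(-9152 - -11586\right) + \frac{2}{81} = \left(-9152 + 11586\right) + \frac{2}{81} = 2434 + \frac{2}{81} = \frac{197156}{81}$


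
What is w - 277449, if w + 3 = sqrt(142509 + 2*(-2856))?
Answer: -277452 + sqrt(136797) ≈ -2.7708e+5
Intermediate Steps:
w = -3 + sqrt(136797) (w = -3 + sqrt(142509 + 2*(-2856)) = -3 + sqrt(142509 - 5712) = -3 + sqrt(136797) ≈ 366.86)
w - 277449 = (-3 + sqrt(136797)) - 277449 = -277452 + sqrt(136797)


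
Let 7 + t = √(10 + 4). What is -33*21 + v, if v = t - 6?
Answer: -706 + √14 ≈ -702.26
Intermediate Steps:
t = -7 + √14 (t = -7 + √(10 + 4) = -7 + √14 ≈ -3.2583)
v = -13 + √14 (v = (-7 + √14) - 6 = -13 + √14 ≈ -9.2583)
-33*21 + v = -33*21 + (-13 + √14) = -693 + (-13 + √14) = -706 + √14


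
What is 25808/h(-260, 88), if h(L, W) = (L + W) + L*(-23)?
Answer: 1613/363 ≈ 4.4435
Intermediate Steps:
h(L, W) = W - 22*L (h(L, W) = (L + W) - 23*L = W - 22*L)
25808/h(-260, 88) = 25808/(88 - 22*(-260)) = 25808/(88 + 5720) = 25808/5808 = 25808*(1/5808) = 1613/363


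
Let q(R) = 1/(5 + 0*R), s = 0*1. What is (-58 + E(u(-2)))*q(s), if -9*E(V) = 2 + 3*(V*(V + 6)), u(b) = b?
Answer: -100/9 ≈ -11.111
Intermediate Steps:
s = 0
q(R) = 1/5 (q(R) = 1/(5 + 0) = 1/5)
E(V) = -2/9 - V*(6 + V)/3 (E(V) = -(2 + 3*(V*(V + 6)))/9 = -(2 + 3*(V*(6 + V)))/9 = -(2 + 3*V*(6 + V))/9 = -2/9 - V*(6 + V)/3)
(-58 + E(u(-2)))*q(s) = (-58 + (-2/9 - 2*(-2) - 1/3*(-2)**2))*(1/5) = (-58 + (-2/9 + 4 - 1/3*4))*(1/5) = (-58 + (-2/9 + 4 - 4/3))*(1/5) = (-58 + 22/9)*(1/5) = -500/9*1/5 = -100/9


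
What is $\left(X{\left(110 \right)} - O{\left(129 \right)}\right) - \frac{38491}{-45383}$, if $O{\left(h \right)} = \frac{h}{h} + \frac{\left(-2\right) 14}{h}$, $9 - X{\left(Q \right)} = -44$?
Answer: $\frac{310665227}{5854407} \approx 53.065$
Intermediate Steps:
$X{\left(Q \right)} = 53$ ($X{\left(Q \right)} = 9 - -44 = 9 + 44 = 53$)
$O{\left(h \right)} = 1 - \frac{28}{h}$
$\left(X{\left(110 \right)} - O{\left(129 \right)}\right) - \frac{38491}{-45383} = \left(53 - \frac{-28 + 129}{129}\right) - \frac{38491}{-45383} = \left(53 - \frac{1}{129} \cdot 101\right) - - \frac{38491}{45383} = \left(53 - \frac{101}{129}\right) + \frac{38491}{45383} = \frac{6736}{129} + \frac{38491}{45383} = \frac{310665227}{5854407}$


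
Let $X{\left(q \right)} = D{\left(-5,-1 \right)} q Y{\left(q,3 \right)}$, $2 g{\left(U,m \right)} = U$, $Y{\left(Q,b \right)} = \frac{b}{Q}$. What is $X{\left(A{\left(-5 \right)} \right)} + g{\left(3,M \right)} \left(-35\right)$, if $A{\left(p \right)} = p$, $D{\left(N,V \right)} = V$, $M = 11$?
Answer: $- \frac{111}{2} \approx -55.5$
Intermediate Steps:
$g{\left(U,m \right)} = \frac{U}{2}$
$X{\left(q \right)} = -3$ ($X{\left(q \right)} = - q \frac{3}{q} = -3$)
$X{\left(A{\left(-5 \right)} \right)} + g{\left(3,M \right)} \left(-35\right) = -3 + \frac{1}{2} \cdot 3 \left(-35\right) = -3 + \frac{3}{2} \left(-35\right) = -3 - \frac{105}{2} = - \frac{111}{2}$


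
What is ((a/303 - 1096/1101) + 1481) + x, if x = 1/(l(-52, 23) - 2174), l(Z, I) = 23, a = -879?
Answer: 117771078997/79731117 ≈ 1477.1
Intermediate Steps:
x = -1/2151 (x = 1/(23 - 2174) = 1/(-2151) = -1/2151 ≈ -0.00046490)
((a/303 - 1096/1101) + 1481) + x = ((-879/303 - 1096/1101) + 1481) - 1/2151 = ((-879*1/303 - 1096*1/1101) + 1481) - 1/2151 = ((-293/101 - 1096/1101) + 1481) - 1/2151 = (-433289/111201 + 1481) - 1/2151 = 164255392/111201 - 1/2151 = 117771078997/79731117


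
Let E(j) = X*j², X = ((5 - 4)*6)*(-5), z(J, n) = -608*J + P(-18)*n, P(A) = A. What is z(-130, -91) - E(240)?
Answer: 1808678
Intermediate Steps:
z(J, n) = -608*J - 18*n
X = -30 (X = (1*6)*(-5) = 6*(-5) = -30)
E(j) = -30*j²
z(-130, -91) - E(240) = (-608*(-130) - 18*(-91)) - (-30)*240² = (79040 + 1638) - (-30)*57600 = 80678 - 1*(-1728000) = 80678 + 1728000 = 1808678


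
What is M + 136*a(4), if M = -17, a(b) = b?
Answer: 527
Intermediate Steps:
M + 136*a(4) = -17 + 136*4 = -17 + 544 = 527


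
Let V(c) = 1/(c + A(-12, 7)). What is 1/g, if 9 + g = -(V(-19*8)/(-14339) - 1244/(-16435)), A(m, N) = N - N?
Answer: -1885291720/17110328073 ≈ -0.11018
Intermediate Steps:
A(m, N) = 0
V(c) = 1/c (V(c) = 1/(c + 0) = 1/c)
g = -17110328073/1885291720 (g = -9 - (1/(-19*8*(-14339)) - 1244/(-16435)) = -9 - (-1/14339/(-152) - 1244*(-1/16435)) = -9 - (-1/152*(-1/14339) + 1244/16435) = -9 - (1/2179528 + 1244/16435) = -9 - 1*142702593/1885291720 = -9 - 142702593/1885291720 = -17110328073/1885291720 ≈ -9.0757)
1/g = 1/(-17110328073/1885291720) = -1885291720/17110328073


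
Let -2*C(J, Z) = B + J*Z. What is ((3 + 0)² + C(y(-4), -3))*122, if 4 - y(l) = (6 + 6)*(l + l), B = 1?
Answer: 19337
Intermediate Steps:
y(l) = 4 - 24*l (y(l) = 4 - (6 + 6)*(l + l) = 4 - 12*2*l = 4 - 24*l)
C(J, Z) = -½ - J*Z/2 (C(J, Z) = -(1 + J*Z)/2 = -½ - J*Z/2)
((3 + 0)² + C(y(-4), -3))*122 = ((3 + 0)² + (-½ - ½*(4 - 24*(-4))*(-3)))*122 = (3² + (-½ - ½*(4 + 96)*(-3)))*122 = (9 + (-½ - ½*100*(-3)))*122 = (9 + (-½ + 150))*122 = (9 + 299/2)*122 = (317/2)*122 = 19337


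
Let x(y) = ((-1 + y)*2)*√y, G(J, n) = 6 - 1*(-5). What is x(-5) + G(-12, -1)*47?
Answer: 517 - 12*I*√5 ≈ 517.0 - 26.833*I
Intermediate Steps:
G(J, n) = 11 (G(J, n) = 6 + 5 = 11)
x(y) = √y*(-2 + 2*y) (x(y) = (-2 + 2*y)*√y = √y*(-2 + 2*y))
x(-5) + G(-12, -1)*47 = 2*√(-5)*(-1 - 5) + 11*47 = 2*(I*√5)*(-6) + 517 = -12*I*√5 + 517 = 517 - 12*I*√5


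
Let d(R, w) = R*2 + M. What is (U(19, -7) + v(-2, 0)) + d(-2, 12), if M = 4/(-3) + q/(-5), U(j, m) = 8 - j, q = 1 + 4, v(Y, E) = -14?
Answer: -94/3 ≈ -31.333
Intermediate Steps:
q = 5
M = -7/3 (M = 4/(-3) + 5/(-5) = 4*(-⅓) + 5*(-⅕) = -4/3 - 1 = -7/3 ≈ -2.3333)
d(R, w) = -7/3 + 2*R (d(R, w) = R*2 - 7/3 = 2*R - 7/3 = -7/3 + 2*R)
(U(19, -7) + v(-2, 0)) + d(-2, 12) = ((8 - 1*19) - 14) + (-7/3 + 2*(-2)) = ((8 - 19) - 14) + (-7/3 - 4) = (-11 - 14) - 19/3 = -25 - 19/3 = -94/3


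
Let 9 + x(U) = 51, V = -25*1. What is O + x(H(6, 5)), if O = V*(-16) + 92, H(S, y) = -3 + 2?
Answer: 534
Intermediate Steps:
V = -25
H(S, y) = -1
x(U) = 42 (x(U) = -9 + 51 = 42)
O = 492 (O = -25*(-16) + 92 = 400 + 92 = 492)
O + x(H(6, 5)) = 492 + 42 = 534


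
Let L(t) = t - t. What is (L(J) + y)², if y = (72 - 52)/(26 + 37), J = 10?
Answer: 400/3969 ≈ 0.10078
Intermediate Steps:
L(t) = 0
y = 20/63 ≈ 0.31746
(L(J) + y)² = (0 + 20/63)² = (20/63)² = 400/3969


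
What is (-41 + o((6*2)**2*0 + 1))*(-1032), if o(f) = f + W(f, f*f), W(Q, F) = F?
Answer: 40248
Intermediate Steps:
o(f) = f + f**2 (o(f) = f + f*f = f + f**2)
(-41 + o((6*2)**2*0 + 1))*(-1032) = (-41 + ((6*2)**2*0 + 1)*(1 + ((6*2)**2*0 + 1)))*(-1032) = (-41 + (12**2*0 + 1)*(1 + (12**2*0 + 1)))*(-1032) = (-41 + (144*0 + 1)*(1 + (144*0 + 1)))*(-1032) = (-41 + (0 + 1)*(1 + (0 + 1)))*(-1032) = (-41 + 1*(1 + 1))*(-1032) = (-41 + 1*2)*(-1032) = (-41 + 2)*(-1032) = -39*(-1032) = 40248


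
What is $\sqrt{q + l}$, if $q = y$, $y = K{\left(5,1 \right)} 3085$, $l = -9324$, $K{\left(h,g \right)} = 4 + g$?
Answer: $\sqrt{6101} \approx 78.109$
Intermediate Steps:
$y = 15425$ ($y = \left(4 + 1\right) 3085 = 5 \cdot 3085 = 15425$)
$q = 15425$
$\sqrt{q + l} = \sqrt{15425 - 9324} = \sqrt{6101}$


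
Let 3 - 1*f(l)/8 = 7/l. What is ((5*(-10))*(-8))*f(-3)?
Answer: 51200/3 ≈ 17067.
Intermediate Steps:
f(l) = 24 - 56/l
((5*(-10))*(-8))*f(-3) = ((5*(-10))*(-8))*(24 - 56/(-3)) = (-50*(-8))*(24 - 56*(-⅓)) = 400*(24 + 56/3) = 400*(128/3) = 51200/3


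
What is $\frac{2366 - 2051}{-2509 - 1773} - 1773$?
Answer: $- \frac{7592301}{4282} \approx -1773.1$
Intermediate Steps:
$\frac{2366 - 2051}{-2509 - 1773} - 1773 = \frac{315}{-4282} - 1773 = 315 \left(- \frac{1}{4282}\right) - 1773 = - \frac{315}{4282} - 1773 = - \frac{7592301}{4282}$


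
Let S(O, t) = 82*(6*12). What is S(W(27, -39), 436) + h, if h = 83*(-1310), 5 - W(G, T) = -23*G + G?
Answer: -102826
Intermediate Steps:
W(G, T) = 5 + 22*G (W(G, T) = 5 - (-23*G + G) = 5 - (-22)*G = 5 + 22*G)
S(O, t) = 5904 (S(O, t) = 82*72 = 5904)
h = -108730
S(W(27, -39), 436) + h = 5904 - 108730 = -102826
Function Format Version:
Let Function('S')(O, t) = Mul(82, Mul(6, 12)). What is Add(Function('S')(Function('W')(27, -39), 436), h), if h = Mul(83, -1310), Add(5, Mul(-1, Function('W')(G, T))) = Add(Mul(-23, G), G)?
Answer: -102826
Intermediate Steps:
Function('W')(G, T) = Add(5, Mul(22, G)) (Function('W')(G, T) = Add(5, Mul(-1, Add(Mul(-23, G), G))) = Add(5, Mul(-1, Mul(-22, G))) = Add(5, Mul(22, G)))
Function('S')(O, t) = 5904 (Function('S')(O, t) = Mul(82, 72) = 5904)
h = -108730
Add(Function('S')(Function('W')(27, -39), 436), h) = Add(5904, -108730) = -102826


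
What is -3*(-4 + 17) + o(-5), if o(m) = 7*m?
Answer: -74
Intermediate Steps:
-3*(-4 + 17) + o(-5) = -3*(-4 + 17) + 7*(-5) = -3*13 - 35 = -39 - 35 = -74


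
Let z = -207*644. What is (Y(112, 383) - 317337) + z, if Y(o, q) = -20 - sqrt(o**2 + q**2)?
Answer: -450665 - sqrt(159233) ≈ -4.5106e+5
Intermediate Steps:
z = -133308
(Y(112, 383) - 317337) + z = ((-20 - sqrt(112**2 + 383**2)) - 317337) - 133308 = ((-20 - sqrt(12544 + 146689)) - 317337) - 133308 = ((-20 - sqrt(159233)) - 317337) - 133308 = (-317357 - sqrt(159233)) - 133308 = -450665 - sqrt(159233)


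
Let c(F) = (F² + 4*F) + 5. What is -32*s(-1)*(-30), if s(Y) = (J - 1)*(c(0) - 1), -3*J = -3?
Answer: 0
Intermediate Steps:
J = 1 (J = -⅓*(-3) = 1)
c(F) = 5 + F² + 4*F
s(Y) = 0 (s(Y) = (1 - 1)*((5 + 0² + 4*0) - 1) = 0*((5 + 0 + 0) - 1) = 0*(5 - 1) = 0*4 = 0)
-32*s(-1)*(-30) = -32*0*(-30) = 0*(-30) = 0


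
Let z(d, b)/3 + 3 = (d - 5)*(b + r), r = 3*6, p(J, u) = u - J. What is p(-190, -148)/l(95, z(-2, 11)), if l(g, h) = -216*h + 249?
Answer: 14/44579 ≈ 0.00031405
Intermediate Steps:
r = 18
z(d, b) = -9 + 3*(-5 + d)*(18 + b) (z(d, b) = -9 + 3*((d - 5)*(b + 18)) = -9 + 3*((-5 + d)*(18 + b)) = -9 + 3*(-5 + d)*(18 + b))
l(g, h) = 249 - 216*h
p(-190, -148)/l(95, z(-2, 11)) = (-148 - 1*(-190))/(249 - 216*(-279 - 15*11 + 54*(-2) + 3*11*(-2))) = (-148 + 190)/(249 - 216*(-279 - 165 - 108 - 66)) = 42/(249 - 216*(-618)) = 42/(249 + 133488) = 42/133737 = 42*(1/133737) = 14/44579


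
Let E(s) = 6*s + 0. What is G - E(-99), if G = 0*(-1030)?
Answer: 594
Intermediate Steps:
E(s) = 6*s
G = 0
G - E(-99) = 0 - 6*(-99) = 0 - 1*(-594) = 0 + 594 = 594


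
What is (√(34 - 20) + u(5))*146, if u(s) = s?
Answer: 730 + 146*√14 ≈ 1276.3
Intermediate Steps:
(√(34 - 20) + u(5))*146 = (√(34 - 20) + 5)*146 = (√14 + 5)*146 = (5 + √14)*146 = 730 + 146*√14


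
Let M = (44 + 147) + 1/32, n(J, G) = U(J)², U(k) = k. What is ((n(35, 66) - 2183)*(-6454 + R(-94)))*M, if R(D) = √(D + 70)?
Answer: 9449065829/8 - 2928127*I*√6/8 ≈ 1.1811e+9 - 8.9655e+5*I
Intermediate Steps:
n(J, G) = J²
R(D) = √(70 + D)
M = 6113/32 (M = 191 + 1/32 = 6113/32 ≈ 191.03)
((n(35, 66) - 2183)*(-6454 + R(-94)))*M = ((35² - 2183)*(-6454 + √(70 - 94)))*(6113/32) = ((1225 - 2183)*(-6454 + √(-24)))*(6113/32) = -958*(-6454 + 2*I*√6)*(6113/32) = (6182932 - 1916*I*√6)*(6113/32) = 9449065829/8 - 2928127*I*√6/8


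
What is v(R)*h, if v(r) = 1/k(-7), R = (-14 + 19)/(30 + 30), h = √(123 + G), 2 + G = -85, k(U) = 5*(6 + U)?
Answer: -6/5 ≈ -1.2000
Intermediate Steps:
k(U) = 30 + 5*U
G = -87 (G = -2 - 85 = -87)
h = 6 (h = √(123 - 87) = √36 = 6)
R = 1/12 (R = 5/60 = 5*(1/60) = 1/12 ≈ 0.083333)
v(r) = -⅕ (v(r) = 1/(30 + 5*(-7)) = 1/(30 - 35) = 1/(-5) = -⅕)
v(R)*h = -⅕*6 = -6/5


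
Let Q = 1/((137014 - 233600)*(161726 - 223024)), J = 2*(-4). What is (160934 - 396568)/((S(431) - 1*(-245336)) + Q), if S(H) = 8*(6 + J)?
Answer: -1395077842730152/1452424083020961 ≈ -0.96052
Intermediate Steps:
J = -8
S(H) = -16 (S(H) = 8*(6 - 8) = 8*(-2) = -16)
Q = 1/5920528628 (Q = 1/(-96586*(-61298)) = 1/5920528628 ≈ 1.6890e-10)
(160934 - 396568)/((S(431) - 1*(-245336)) + Q) = (160934 - 396568)/((-16 - 1*(-245336)) + 1/5920528628) = -235634/((-16 + 245336) + 1/5920528628) = -235634/(245320 + 1/5920528628) = -235634/1452424083020961/5920528628 = -235634*5920528628/1452424083020961 = -1395077842730152/1452424083020961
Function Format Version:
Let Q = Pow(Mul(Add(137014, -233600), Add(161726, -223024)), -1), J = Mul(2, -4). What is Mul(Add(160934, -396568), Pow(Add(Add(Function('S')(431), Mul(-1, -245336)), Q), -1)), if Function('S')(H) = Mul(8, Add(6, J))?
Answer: Rational(-1395077842730152, 1452424083020961) ≈ -0.96052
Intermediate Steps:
J = -8
Function('S')(H) = -16 (Function('S')(H) = Mul(8, Add(6, -8)) = Mul(8, -2) = -16)
Q = Rational(1, 5920528628) (Q = Pow(Mul(-96586, -61298), -1) = Pow(5920528628, -1) = Rational(1, 5920528628) ≈ 1.6890e-10)
Mul(Add(160934, -396568), Pow(Add(Add(Function('S')(431), Mul(-1, -245336)), Q), -1)) = Mul(Add(160934, -396568), Pow(Add(Add(-16, Mul(-1, -245336)), Rational(1, 5920528628)), -1)) = Mul(-235634, Pow(Add(Add(-16, 245336), Rational(1, 5920528628)), -1)) = Mul(-235634, Pow(Add(245320, Rational(1, 5920528628)), -1)) = Mul(-235634, Pow(Rational(1452424083020961, 5920528628), -1)) = Mul(-235634, Rational(5920528628, 1452424083020961)) = Rational(-1395077842730152, 1452424083020961)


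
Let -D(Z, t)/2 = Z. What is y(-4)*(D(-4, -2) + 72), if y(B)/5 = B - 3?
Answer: -2800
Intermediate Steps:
D(Z, t) = -2*Z
y(B) = -15 + 5*B (y(B) = 5*(B - 3) = 5*(-3 + B) = -15 + 5*B)
y(-4)*(D(-4, -2) + 72) = (-15 + 5*(-4))*(-2*(-4) + 72) = (-15 - 20)*(8 + 72) = -35*80 = -2800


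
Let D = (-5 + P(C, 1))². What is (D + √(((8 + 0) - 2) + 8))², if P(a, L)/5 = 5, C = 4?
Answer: (400 + √14)² ≈ 1.6301e+5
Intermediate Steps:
P(a, L) = 25 (P(a, L) = 5*5 = 25)
D = 400 (D = (-5 + 25)² = 20² = 400)
(D + √(((8 + 0) - 2) + 8))² = (400 + √(((8 + 0) - 2) + 8))² = (400 + √((8 - 2) + 8))² = (400 + √(6 + 8))² = (400 + √14)²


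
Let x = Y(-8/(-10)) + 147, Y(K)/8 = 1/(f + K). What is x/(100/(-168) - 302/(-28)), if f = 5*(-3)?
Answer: 218337/15194 ≈ 14.370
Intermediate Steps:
f = -15
Y(K) = 8/(-15 + K)
x = 10397/71 (x = 8/(-15 - 8/(-10)) + 147 = 8/(-15 - 8*(-1/10)) + 147 = 8/(-15 + 4/5) + 147 = 8/(-71/5) + 147 = 8*(-5/71) + 147 = -40/71 + 147 = 10397/71 ≈ 146.44)
x/(100/(-168) - 302/(-28)) = 10397/(71*(100/(-168) - 302/(-28))) = 10397/(71*(100*(-1/168) - 302*(-1/28))) = 10397/(71*(-25/42 + 151/14)) = 10397/(71*(214/21)) = (10397/71)*(21/214) = 218337/15194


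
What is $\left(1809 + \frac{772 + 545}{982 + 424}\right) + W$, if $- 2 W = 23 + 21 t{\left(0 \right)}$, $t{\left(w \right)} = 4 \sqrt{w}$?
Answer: $\frac{1264301}{703} \approx 1798.4$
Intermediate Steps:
$W = - \frac{23}{2}$ ($W = - \frac{23 + 21 \cdot 4 \sqrt{0}}{2} = - \frac{23 + 21 \cdot 4 \cdot 0}{2} = - \frac{23 + 21 \cdot 0}{2} = - \frac{23 + 0}{2} = \left(- \frac{1}{2}\right) 23 = - \frac{23}{2} \approx -11.5$)
$\left(1809 + \frac{772 + 545}{982 + 424}\right) + W = \left(1809 + \frac{772 + 545}{982 + 424}\right) - \frac{23}{2} = \left(1809 + \frac{1317}{1406}\right) - \frac{23}{2} = \frac{2544771}{1406} - \frac{23}{2} = \frac{1264301}{703}$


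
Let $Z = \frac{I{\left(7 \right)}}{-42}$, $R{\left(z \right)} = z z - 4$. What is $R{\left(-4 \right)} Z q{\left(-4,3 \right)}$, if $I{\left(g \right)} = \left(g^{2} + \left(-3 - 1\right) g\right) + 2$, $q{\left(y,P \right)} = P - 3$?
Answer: $0$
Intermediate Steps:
$q{\left(y,P \right)} = -3 + P$
$I{\left(g \right)} = 2 + g^{2} - 4 g$ ($I{\left(g \right)} = \left(g^{2} - 4 g\right) + 2 = 2 + g^{2} - 4 g$)
$R{\left(z \right)} = -4 + z^{2}$ ($R{\left(z \right)} = z^{2} - 4 = -4 + z^{2}$)
$Z = - \frac{23}{42}$ ($Z = \frac{2 + 7^{2} - 28}{-42} = \left(2 + 49 - 28\right) \left(- \frac{1}{42}\right) = 23 \left(- \frac{1}{42}\right) = - \frac{23}{42} \approx -0.54762$)
$R{\left(-4 \right)} Z q{\left(-4,3 \right)} = \left(-4 + \left(-4\right)^{2}\right) \left(- \frac{23}{42}\right) \left(-3 + 3\right) = \left(-4 + 16\right) \left(- \frac{23}{42}\right) 0 = 12 \left(- \frac{23}{42}\right) 0 = \left(- \frac{46}{7}\right) 0 = 0$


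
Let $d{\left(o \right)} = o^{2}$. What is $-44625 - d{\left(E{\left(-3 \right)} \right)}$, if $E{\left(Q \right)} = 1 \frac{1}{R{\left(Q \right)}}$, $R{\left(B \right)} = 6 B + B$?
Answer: $- \frac{19679626}{441} \approx -44625.0$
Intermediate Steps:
$R{\left(B \right)} = 7 B$
$E{\left(Q \right)} = \frac{1}{7 Q}$ ($E{\left(Q \right)} = 1 \frac{1}{7 Q} = \frac{1}{7 Q}$)
$-44625 - d{\left(E{\left(-3 \right)} \right)} = -44625 - \left(\frac{1}{7 \left(-3\right)}\right)^{2} = -44625 - \left(\frac{1}{7} \left(- \frac{1}{3}\right)\right)^{2} = -44625 - \left(- \frac{1}{21}\right)^{2} = -44625 - \frac{1}{441} = - \frac{19679626}{441}$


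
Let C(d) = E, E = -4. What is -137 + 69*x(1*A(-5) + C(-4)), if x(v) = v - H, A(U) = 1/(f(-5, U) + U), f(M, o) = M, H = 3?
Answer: -6269/10 ≈ -626.90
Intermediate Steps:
C(d) = -4
A(U) = 1/(-5 + U)
x(v) = -3 + v (x(v) = v - 1*3 = v - 3 = -3 + v)
-137 + 69*x(1*A(-5) + C(-4)) = -137 + 69*(-3 + (1/(-5 - 5) - 4)) = -137 + 69*(-3 + (1/(-10) - 4)) = -137 + 69*(-3 + (1*(-⅒) - 4)) = -137 + 69*(-3 + (-⅒ - 4)) = -137 + 69*(-3 - 41/10) = -137 + 69*(-71/10) = -137 - 4899/10 = -6269/10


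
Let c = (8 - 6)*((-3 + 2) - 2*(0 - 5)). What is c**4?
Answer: 104976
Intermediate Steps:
c = 18 (c = 2*(-1 - 2*(-5)) = 2*(-1 + 10) = 2*9 = 18)
c**4 = 18**4 = 104976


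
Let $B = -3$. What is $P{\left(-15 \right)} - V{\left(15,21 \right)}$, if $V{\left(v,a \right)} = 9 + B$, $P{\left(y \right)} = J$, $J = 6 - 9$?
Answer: $-9$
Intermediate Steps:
$J = -3$
$P{\left(y \right)} = -3$
$V{\left(v,a \right)} = 6$ ($V{\left(v,a \right)} = 9 - 3 = 6$)
$P{\left(-15 \right)} - V{\left(15,21 \right)} = -3 - 6 = -9$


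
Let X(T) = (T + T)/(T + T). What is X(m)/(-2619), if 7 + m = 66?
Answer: -1/2619 ≈ -0.00038183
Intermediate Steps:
m = 59 (m = -7 + 66 = 59)
X(T) = 1 (X(T) = (2*T)/((2*T)) = (2*T)*(1/(2*T)) = 1)
X(m)/(-2619) = 1/(-2619) = 1*(-1/2619) = -1/2619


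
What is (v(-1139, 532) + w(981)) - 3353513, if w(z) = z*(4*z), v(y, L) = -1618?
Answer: 494313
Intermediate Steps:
w(z) = 4*z**2
(v(-1139, 532) + w(981)) - 3353513 = (-1618 + 4*981**2) - 3353513 = (-1618 + 4*962361) - 3353513 = (-1618 + 3849444) - 3353513 = 3847826 - 3353513 = 494313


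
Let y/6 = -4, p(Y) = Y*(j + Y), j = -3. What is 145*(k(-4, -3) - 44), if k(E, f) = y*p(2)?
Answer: 580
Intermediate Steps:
p(Y) = Y*(-3 + Y)
y = -24 (y = 6*(-4) = -24)
k(E, f) = 48 (k(E, f) = -48*(-3 + 2) = -48*(-1) = -24*(-2) = 48)
145*(k(-4, -3) - 44) = 145*(48 - 44) = 145*4 = 580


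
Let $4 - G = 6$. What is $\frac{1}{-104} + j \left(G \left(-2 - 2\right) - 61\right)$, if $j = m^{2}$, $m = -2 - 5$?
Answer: $- \frac{270089}{104} \approx -2597.0$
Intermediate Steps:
$G = -2$ ($G = 4 - 6 = -2$)
$m = -7$ ($m = -2 - 5 = -7$)
$j = 49$ ($j = \left(-7\right)^{2} = 49$)
$\frac{1}{-104} + j \left(G \left(-2 - 2\right) - 61\right) = \frac{1}{-104} + 49 \left(- 2 \left(-2 - 2\right) - 61\right) = - \frac{1}{104} + 49 \left(\left(-2\right) \left(-4\right) - 61\right) = - \frac{1}{104} + 49 \left(8 - 61\right) = - \frac{1}{104} + 49 \left(-53\right) = - \frac{1}{104} - 2597 = - \frac{270089}{104}$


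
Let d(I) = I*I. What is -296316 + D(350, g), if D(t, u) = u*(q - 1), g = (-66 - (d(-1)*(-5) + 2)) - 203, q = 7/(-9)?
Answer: -2662588/9 ≈ -2.9584e+5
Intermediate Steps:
q = -7/9 (q = 7*(-⅑) = -7/9 ≈ -0.77778)
d(I) = I²
g = -266 (g = (-66 - ((-1)²*(-5) + 2)) - 203 = (-66 - (1*(-5) + 2)) - 203 = (-66 - (-5 + 2)) - 203 = (-66 - 1*(-3)) - 203 = (-66 + 3) - 203 = -63 - 203 = -266)
D(t, u) = -16*u/9 (D(t, u) = u*(-7/9 - 1) = u*(-16/9) = -16*u/9)
-296316 + D(350, g) = -296316 - 16/9*(-266) = -296316 + 4256/9 = -2662588/9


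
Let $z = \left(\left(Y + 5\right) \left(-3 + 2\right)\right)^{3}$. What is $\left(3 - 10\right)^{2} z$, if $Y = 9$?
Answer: $-134456$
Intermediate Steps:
$z = -2744$ ($z = \left(\left(9 + 5\right) \left(-3 + 2\right)\right)^{3} = \left(14 \left(-1\right)\right)^{3} = \left(-14\right)^{3} = -2744$)
$\left(3 - 10\right)^{2} z = \left(3 - 10\right)^{2} \left(-2744\right) = \left(-7\right)^{2} \left(-2744\right) = 49 \left(-2744\right) = -134456$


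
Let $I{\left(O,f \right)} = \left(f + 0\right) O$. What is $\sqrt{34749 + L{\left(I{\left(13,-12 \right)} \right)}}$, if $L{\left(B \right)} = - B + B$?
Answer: $9 \sqrt{429} \approx 186.41$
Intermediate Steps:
$I{\left(O,f \right)} = O f$ ($I{\left(O,f \right)} = f O = O f$)
$L{\left(B \right)} = 0$
$\sqrt{34749 + L{\left(I{\left(13,-12 \right)} \right)}} = \sqrt{34749 + 0} = \sqrt{34749} = 9 \sqrt{429}$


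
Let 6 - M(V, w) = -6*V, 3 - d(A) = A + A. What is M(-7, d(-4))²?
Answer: 1296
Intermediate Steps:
d(A) = 3 - 2*A (d(A) = 3 - (A + A) = 3 - 2*A)
M(V, w) = 6 + 6*V (M(V, w) = 6 - (-6)*V = 6 + 6*V)
M(-7, d(-4))² = (6 + 6*(-7))² = (6 - 42)² = (-36)² = 1296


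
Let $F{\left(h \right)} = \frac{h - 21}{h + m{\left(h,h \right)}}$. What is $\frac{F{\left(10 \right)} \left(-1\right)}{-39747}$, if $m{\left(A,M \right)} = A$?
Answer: $- \frac{11}{794940} \approx -1.3838 \cdot 10^{-5}$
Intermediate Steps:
$F{\left(h \right)} = \frac{-21 + h}{2 h}$ ($F{\left(h \right)} = \frac{h - 21}{h + h} = \frac{-21 + h}{2 h}$)
$\frac{F{\left(10 \right)} \left(-1\right)}{-39747} = \frac{\frac{-21 + 10}{2 \cdot 10} \left(-1\right)}{-39747} = \frac{1}{2} \cdot \frac{1}{10} \left(-11\right) \left(-1\right) \left(- \frac{1}{39747}\right) = \left(- \frac{11}{20}\right) \left(-1\right) \left(- \frac{1}{39747}\right) = \frac{11}{20} \left(- \frac{1}{39747}\right) = - \frac{11}{794940}$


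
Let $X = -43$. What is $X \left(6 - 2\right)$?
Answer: $-172$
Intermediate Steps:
$X \left(6 - 2\right) = - 43 \left(6 - 2\right) = \left(-43\right) 4 = -172$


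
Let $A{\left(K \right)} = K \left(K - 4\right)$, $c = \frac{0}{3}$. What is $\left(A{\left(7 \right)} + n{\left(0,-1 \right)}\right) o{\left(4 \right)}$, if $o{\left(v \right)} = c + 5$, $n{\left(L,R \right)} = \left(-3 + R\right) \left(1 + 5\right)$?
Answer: $-15$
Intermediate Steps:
$c = 0$ ($c = 0 \cdot \frac{1}{3} = 0$)
$n{\left(L,R \right)} = -18 + 6 R$ ($n{\left(L,R \right)} = \left(-3 + R\right) 6 = -18 + 6 R$)
$o{\left(v \right)} = 5$ ($o{\left(v \right)} = 0 + 5 = 5$)
$A{\left(K \right)} = K \left(-4 + K\right)$
$\left(A{\left(7 \right)} + n{\left(0,-1 \right)}\right) o{\left(4 \right)} = \left(7 \left(-4 + 7\right) + \left(-18 + 6 \left(-1\right)\right)\right) 5 = \left(7 \cdot 3 - 24\right) 5 = \left(21 - 24\right) 5 = \left(-3\right) 5 = -15$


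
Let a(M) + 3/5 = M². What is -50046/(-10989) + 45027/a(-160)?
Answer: 2959915459/468853011 ≈ 6.3131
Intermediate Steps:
a(M) = -⅗ + M²
-50046/(-10989) + 45027/a(-160) = -50046/(-10989) + 45027/(-⅗ + (-160)²) = -50046*(-1/10989) + 45027/(-⅗ + 25600) = 16682/3663 + 45027/(127997/5) = 16682/3663 + 45027*(5/127997) = 16682/3663 + 225135/127997 = 2959915459/468853011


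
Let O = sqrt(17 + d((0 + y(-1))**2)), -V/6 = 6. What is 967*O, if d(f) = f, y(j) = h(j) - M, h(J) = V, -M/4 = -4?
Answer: 967*sqrt(2721) ≈ 50442.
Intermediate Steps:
M = 16 (M = -4*(-4) = 16)
V = -36 (V = -6*6 = -36)
h(J) = -36
y(j) = -52 (y(j) = -36 - 1*16 = -36 - 16 = -52)
O = sqrt(2721) (O = sqrt(17 + (0 - 52)**2) = sqrt(17 + (-52)**2) = sqrt(17 + 2704) = sqrt(2721) ≈ 52.163)
967*O = 967*sqrt(2721)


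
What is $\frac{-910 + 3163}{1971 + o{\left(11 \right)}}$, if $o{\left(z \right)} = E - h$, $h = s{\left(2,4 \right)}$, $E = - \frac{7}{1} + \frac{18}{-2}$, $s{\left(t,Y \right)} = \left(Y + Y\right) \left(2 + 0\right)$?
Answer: $\frac{2253}{1939} \approx 1.1619$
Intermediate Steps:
$s{\left(t,Y \right)} = 4 Y$ ($s{\left(t,Y \right)} = 2 Y 2 = 4 Y$)
$E = -16$ ($E = \left(-7\right) 1 + 18 \left(- \frac{1}{2}\right) = -7 - 9 = -16$)
$h = 16$ ($h = 4 \cdot 4 = 16$)
$o{\left(z \right)} = -32$ ($o{\left(z \right)} = -16 - 16 = -32$)
$\frac{-910 + 3163}{1971 + o{\left(11 \right)}} = \frac{-910 + 3163}{1971 - 32} = \frac{2253}{1939}$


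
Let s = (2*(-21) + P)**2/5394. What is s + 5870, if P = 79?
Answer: 31664149/5394 ≈ 5870.3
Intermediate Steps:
s = 1369/5394 (s = (2*(-21) + 79)**2/5394 = (-42 + 79)**2*(1/5394) = 37**2*(1/5394) = 1369*(1/5394) = 1369/5394 ≈ 0.25380)
s + 5870 = 1369/5394 + 5870 = 31664149/5394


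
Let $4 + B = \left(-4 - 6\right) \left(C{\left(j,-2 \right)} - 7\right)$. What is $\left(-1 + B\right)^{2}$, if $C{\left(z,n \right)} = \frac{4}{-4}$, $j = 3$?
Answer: $5625$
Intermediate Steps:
$C{\left(z,n \right)} = -1$ ($C{\left(z,n \right)} = 4 \left(- \frac{1}{4}\right) = -1$)
$B = 76$ ($B = -4 + \left(-4 - 6\right) \left(-1 - 7\right) = -4 - -80 = -4 + 80 = 76$)
$\left(-1 + B\right)^{2} = \left(-1 + 76\right)^{2} = 75^{2} = 5625$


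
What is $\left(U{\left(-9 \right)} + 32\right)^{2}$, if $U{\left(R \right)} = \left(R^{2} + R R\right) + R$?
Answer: $34225$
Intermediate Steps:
$U{\left(R \right)} = R + 2 R^{2}$ ($U{\left(R \right)} = \left(R^{2} + R^{2}\right) + R = 2 R^{2} + R = R + 2 R^{2}$)
$\left(U{\left(-9 \right)} + 32\right)^{2} = \left(- 9 \left(1 + 2 \left(-9\right)\right) + 32\right)^{2} = \left(- 9 \left(1 - 18\right) + 32\right)^{2} = \left(\left(-9\right) \left(-17\right) + 32\right)^{2} = \left(153 + 32\right)^{2} = 185^{2} = 34225$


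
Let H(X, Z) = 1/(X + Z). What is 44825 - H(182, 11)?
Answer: 8651224/193 ≈ 44825.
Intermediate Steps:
44825 - H(182, 11) = 44825 - 1/(182 + 11) = 44825 - 1/193 = 8651224/193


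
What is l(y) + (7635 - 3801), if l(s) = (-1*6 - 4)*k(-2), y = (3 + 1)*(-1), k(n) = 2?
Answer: 3814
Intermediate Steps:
y = -4 (y = 4*(-1) = -4)
l(s) = -20 (l(s) = (-1*6 - 4)*2 = (-6 - 4)*2 = -10*2 = -20)
l(y) + (7635 - 3801) = -20 + (7635 - 3801) = -20 + 3834 = 3814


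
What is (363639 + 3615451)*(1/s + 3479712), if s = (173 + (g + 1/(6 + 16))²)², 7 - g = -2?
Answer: 210613232735604764376160/15211028889 ≈ 1.3846e+13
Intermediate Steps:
g = 9 (g = 7 - 1*(-2) = 7 + 2 = 9)
s = 15211028889/234256 (s = (173 + (9 + 1/(6 + 16))²)² = (173 + (9 + 1/22)²)² = (173 + (199/22)²)² = (173 + 39601/484)² = (123333/484)² = 15211028889/234256 ≈ 64933.)
(363639 + 3615451)*(1/s + 3479712) = (363639 + 3615451)*(1/(15211028889/234256) + 3479712) = 3979090*(234256/15211028889 + 3479712) = 3979090*(52929999757634224/15211028889) = 210613232735604764376160/15211028889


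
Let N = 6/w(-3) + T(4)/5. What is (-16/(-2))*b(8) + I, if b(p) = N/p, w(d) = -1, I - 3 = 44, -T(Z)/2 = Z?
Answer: 197/5 ≈ 39.400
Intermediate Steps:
T(Z) = -2*Z
I = 47 (I = 3 + 44 = 47)
N = -38/5 (N = 6/(-1) - 2*4/5 = 6*(-1) - 8*⅕ = -6 - 8/5 = -38/5 ≈ -7.6000)
b(p) = -38/(5*p)
(-16/(-2))*b(8) + I = (-16/(-2))*(-38/5/8) + 47 = (-16*(-½))*(-38/5*⅛) + 47 = 8*(-19/20) + 47 = -38/5 + 47 = 197/5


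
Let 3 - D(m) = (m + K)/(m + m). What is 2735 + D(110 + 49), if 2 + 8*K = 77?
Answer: 2321375/848 ≈ 2737.5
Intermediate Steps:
K = 75/8 (K = -¼ + (⅛)*77 = -¼ + 77/8 = 75/8 ≈ 9.3750)
D(m) = 3 - (75/8 + m)/(2*m) (D(m) = 3 - (m + 75/8)/(m + m) = 3 - (75/8 + m)/(2*m))
2735 + D(110 + 49) = 2735 + 5*(-15 + 8*(110 + 49))/(16*(110 + 49)) = 2735 + (5/16)*(-15 + 8*159)/159 = 2735 + (5/16)*(1/159)*(-15 + 1272) = 2735 + (5/16)*(1/159)*1257 = 2735 + 2095/848 = 2321375/848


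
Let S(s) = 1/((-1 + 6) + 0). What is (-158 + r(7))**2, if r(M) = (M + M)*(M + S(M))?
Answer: 81796/25 ≈ 3271.8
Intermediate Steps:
S(s) = 1/5 (S(s) = 1/(5 + 0) = 1/5)
r(M) = 2*M*(1/5 + M) (r(M) = (M + M)*(M + 1/5) = (2*M)*(1/5 + M) = 2*M*(1/5 + M))
(-158 + r(7))**2 = (-158 + (2/5)*7*(1 + 5*7))**2 = (-158 + (2/5)*7*(1 + 35))**2 = (-158 + (2/5)*7*36)**2 = (-158 + 504/5)**2 = (-286/5)**2 = 81796/25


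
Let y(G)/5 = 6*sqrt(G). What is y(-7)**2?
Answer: -6300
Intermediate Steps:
y(G) = 30*sqrt(G) (y(G) = 5*(6*sqrt(G)) = 30*sqrt(G))
y(-7)**2 = (30*sqrt(-7))**2 = (30*(I*sqrt(7)))**2 = (30*I*sqrt(7))**2 = -6300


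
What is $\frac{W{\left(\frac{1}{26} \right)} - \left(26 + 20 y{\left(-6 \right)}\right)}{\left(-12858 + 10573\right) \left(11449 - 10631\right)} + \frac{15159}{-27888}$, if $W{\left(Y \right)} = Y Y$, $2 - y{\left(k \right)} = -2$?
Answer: $- \frac{159599012119}{293644808912} \approx -0.54351$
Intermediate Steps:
$y{\left(k \right)} = 4$ ($y{\left(k \right)} = 2 - -2 = 2 + 2 = 4$)
$W{\left(Y \right)} = Y^{2}$
$\frac{W{\left(\frac{1}{26} \right)} - \left(26 + 20 y{\left(-6 \right)}\right)}{\left(-12858 + 10573\right) \left(11449 - 10631\right)} + \frac{15159}{-27888} = \frac{\left(\frac{1}{26}\right)^{2} - 106}{\left(-12858 + 10573\right) \left(11449 - 10631\right)} + \frac{15159}{-27888} = \frac{\left(\frac{1}{26}\right)^{2} - 106}{\left(-2285\right) 818} + 15159 \left(- \frac{1}{27888}\right) = \frac{\frac{1}{676} - 106}{-1869130} - \frac{5053}{9296} = \left(- \frac{71655}{676}\right) \left(- \frac{1}{1869130}\right) - \frac{5053}{9296} = \frac{14331}{252706376} - \frac{5053}{9296} = - \frac{159599012119}{293644808912}$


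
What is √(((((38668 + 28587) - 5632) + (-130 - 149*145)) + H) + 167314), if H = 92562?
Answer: 2*√74941 ≈ 547.51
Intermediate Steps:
√(((((38668 + 28587) - 5632) + (-130 - 149*145)) + H) + 167314) = √(((((38668 + 28587) - 5632) + (-130 - 149*145)) + 92562) + 167314) = √((((67255 - 5632) + (-130 - 21605)) + 92562) + 167314) = √(((61623 - 21735) + 92562) + 167314) = √((39888 + 92562) + 167314) = √(132450 + 167314) = √299764 = 2*√74941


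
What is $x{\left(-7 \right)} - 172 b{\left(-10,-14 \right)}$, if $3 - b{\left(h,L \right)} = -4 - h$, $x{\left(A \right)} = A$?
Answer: $509$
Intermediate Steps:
$b{\left(h,L \right)} = 7 + h$ ($b{\left(h,L \right)} = 3 - \left(-4 - h\right) = 3 + \left(4 + h\right) = 7 + h$)
$x{\left(-7 \right)} - 172 b{\left(-10,-14 \right)} = -7 - 172 \left(7 - 10\right) = -7 - -516 = -7 + 516 = 509$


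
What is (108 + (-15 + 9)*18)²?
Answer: 0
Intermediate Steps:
(108 + (-15 + 9)*18)² = (108 - 6*18)² = (108 - 108)² = 0² = 0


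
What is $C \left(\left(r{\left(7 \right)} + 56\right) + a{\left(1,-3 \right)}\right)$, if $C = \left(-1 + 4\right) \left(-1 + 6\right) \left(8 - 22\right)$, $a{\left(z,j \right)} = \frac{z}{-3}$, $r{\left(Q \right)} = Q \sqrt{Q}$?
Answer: $-11690 - 1470 \sqrt{7} \approx -15579.0$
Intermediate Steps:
$r{\left(Q \right)} = Q^{\frac{3}{2}}$
$a{\left(z,j \right)} = - \frac{z}{3}$ ($a{\left(z,j \right)} = z \left(- \frac{1}{3}\right) = - \frac{z}{3}$)
$C = -210$ ($C = 3 \cdot 5 \left(-14\right) = 15 \left(-14\right) = -210$)
$C \left(\left(r{\left(7 \right)} + 56\right) + a{\left(1,-3 \right)}\right) = - 210 \left(\left(7^{\frac{3}{2}} + 56\right) - \frac{1}{3}\right) = - 210 \left(\left(7 \sqrt{7} + 56\right) - \frac{1}{3}\right) = - 210 \left(\left(56 + 7 \sqrt{7}\right) - \frac{1}{3}\right) = - 210 \left(\frac{167}{3} + 7 \sqrt{7}\right) = -11690 - 1470 \sqrt{7}$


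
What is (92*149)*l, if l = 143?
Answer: 1960244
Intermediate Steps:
(92*149)*l = (92*149)*143 = 13708*143 = 1960244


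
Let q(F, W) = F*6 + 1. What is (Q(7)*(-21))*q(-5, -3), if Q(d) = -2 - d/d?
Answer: -1827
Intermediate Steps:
Q(d) = -3 (Q(d) = -2 - 1*1 = -2 - 1 = -3)
q(F, W) = 1 + 6*F (q(F, W) = 6*F + 1 = 1 + 6*F)
(Q(7)*(-21))*q(-5, -3) = (-3*(-21))*(1 + 6*(-5)) = 63*(1 - 30) = 63*(-29) = -1827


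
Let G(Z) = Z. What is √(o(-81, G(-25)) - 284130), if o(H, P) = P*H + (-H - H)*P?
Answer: 3*I*√31795 ≈ 534.93*I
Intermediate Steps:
o(H, P) = -H*P (o(H, P) = H*P + (-2*H)*P = H*P - 2*H*P = -H*P)
√(o(-81, G(-25)) - 284130) = √(-1*(-81)*(-25) - 284130) = √(-2025 - 284130) = √(-286155) = 3*I*√31795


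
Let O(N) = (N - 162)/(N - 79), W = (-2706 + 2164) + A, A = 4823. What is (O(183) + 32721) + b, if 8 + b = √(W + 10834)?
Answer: 3402173/104 + √15115 ≈ 32836.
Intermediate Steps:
W = 4281 (W = (-2706 + 2164) + 4823 = -542 + 4823 = 4281)
O(N) = (-162 + N)/(-79 + N)
b = -8 + √15115 (b = -8 + √(4281 + 10834) = -8 + √15115 ≈ 114.94)
(O(183) + 32721) + b = ((-162 + 183)/(-79 + 183) + 32721) + (-8 + √15115) = (21/104 + 32721) + (-8 + √15115) = 3403005/104 + (-8 + √15115) = 3402173/104 + √15115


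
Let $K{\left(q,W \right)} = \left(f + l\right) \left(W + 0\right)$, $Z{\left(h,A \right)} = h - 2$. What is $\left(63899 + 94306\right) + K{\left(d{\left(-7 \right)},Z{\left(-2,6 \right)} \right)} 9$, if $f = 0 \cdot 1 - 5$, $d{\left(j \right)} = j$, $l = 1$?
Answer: $158349$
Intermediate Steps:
$f = -5$ ($f = 0 - 5 = -5$)
$Z{\left(h,A \right)} = -2 + h$
$K{\left(q,W \right)} = - 4 W$ ($K{\left(q,W \right)} = \left(-5 + 1\right) \left(W + 0\right) = - 4 W$)
$\left(63899 + 94306\right) + K{\left(d{\left(-7 \right)},Z{\left(-2,6 \right)} \right)} 9 = \left(63899 + 94306\right) + - 4 \left(-2 - 2\right) 9 = 158205 + \left(-4\right) \left(-4\right) 9 = 158205 + 16 \cdot 9 = 158205 + 144 = 158349$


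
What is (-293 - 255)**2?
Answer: 300304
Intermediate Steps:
(-293 - 255)**2 = (-548)**2 = 300304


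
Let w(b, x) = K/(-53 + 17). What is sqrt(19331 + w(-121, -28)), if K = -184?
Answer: 5*sqrt(6961)/3 ≈ 139.05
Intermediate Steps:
w(b, x) = 46/9 (w(b, x) = -184/(-53 + 17) = -184/(-36) = -184*(-1/36) = 46/9)
sqrt(19331 + w(-121, -28)) = sqrt(19331 + 46/9) = sqrt(174025/9) = 5*sqrt(6961)/3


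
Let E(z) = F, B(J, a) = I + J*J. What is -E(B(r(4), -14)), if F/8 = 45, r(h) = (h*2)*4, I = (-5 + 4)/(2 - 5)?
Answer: -360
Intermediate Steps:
I = ⅓ (I = -1/(-3) = -1*(-⅓) = ⅓ ≈ 0.33333)
r(h) = 8*h (r(h) = (2*h)*4 = 8*h)
F = 360 (F = 8*45 = 360)
B(J, a) = ⅓ + J² (B(J, a) = ⅓ + J*J = ⅓ + J²)
E(z) = 360
-E(B(r(4), -14)) = -1*360 = -360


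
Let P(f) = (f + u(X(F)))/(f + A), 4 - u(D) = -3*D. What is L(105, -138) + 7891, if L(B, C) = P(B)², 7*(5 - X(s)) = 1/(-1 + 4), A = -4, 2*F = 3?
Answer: 3945060148/499849 ≈ 7892.5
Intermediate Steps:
F = 3/2 (F = (½)*3 = 3/2 ≈ 1.5000)
X(s) = 104/21 (X(s) = 5 - 1/(7*(-1 + 4)) = 5 - ⅐/3 = 5 - ⅐*⅓ = 5 - 1/21 = 104/21)
u(D) = 4 + 3*D (u(D) = 4 - (-3)*D = 4 + 3*D)
P(f) = (132/7 + f)/(-4 + f) (P(f) = (f + (4 + 3*(104/21)))/(f - 4) = (f + (4 + 104/7))/(-4 + f) = (f + 132/7)/(-4 + f) = (132/7 + f)/(-4 + f))
L(B, C) = (132/7 + B)²/(-4 + B)² (L(B, C) = ((132/7 + B)/(-4 + B))² = (132/7 + B)²/(-4 + B)²)
L(105, -138) + 7891 = (132 + 7*105)²/(49*(-4 + 105)²) + 7891 = (1/49)*(132 + 735)²/101² + 7891 = (1/49)*(1/10201)*867² + 7891 = (1/49)*(1/10201)*751689 + 7891 = 751689/499849 + 7891 = 3945060148/499849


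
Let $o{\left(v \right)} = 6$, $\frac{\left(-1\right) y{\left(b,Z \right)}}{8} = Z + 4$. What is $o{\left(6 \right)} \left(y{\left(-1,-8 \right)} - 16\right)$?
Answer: $96$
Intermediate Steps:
$y{\left(b,Z \right)} = -32 - 8 Z$ ($y{\left(b,Z \right)} = - 8 \left(Z + 4\right) = - 8 \left(4 + Z\right) = -32 - 8 Z$)
$o{\left(6 \right)} \left(y{\left(-1,-8 \right)} - 16\right) = 6 \left(\left(-32 - -64\right) - 16\right) = 6 \left(\left(-32 + 64\right) - 16\right) = 6 \left(32 - 16\right) = 6 \cdot 16 = 96$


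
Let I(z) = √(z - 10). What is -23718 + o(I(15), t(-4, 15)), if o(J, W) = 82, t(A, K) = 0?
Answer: -23636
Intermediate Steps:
I(z) = √(-10 + z)
-23718 + o(I(15), t(-4, 15)) = -23718 + 82 = -23636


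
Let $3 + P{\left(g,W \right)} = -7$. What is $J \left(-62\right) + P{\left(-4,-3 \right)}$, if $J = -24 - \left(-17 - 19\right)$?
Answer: $-754$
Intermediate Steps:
$J = 12$ ($J = -24 - \left(-17 - 19\right) = -24 - -36 = -24 + 36 = 12$)
$P{\left(g,W \right)} = -10$ ($P{\left(g,W \right)} = -3 - 7 = -10$)
$J \left(-62\right) + P{\left(-4,-3 \right)} = 12 \left(-62\right) - 10 = -744 - 10 = -754$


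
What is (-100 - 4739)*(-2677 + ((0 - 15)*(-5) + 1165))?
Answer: 6953643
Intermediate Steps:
(-100 - 4739)*(-2677 + ((0 - 15)*(-5) + 1165)) = -4839*(-2677 + (-15*(-5) + 1165)) = -4839*(-2677 + (75 + 1165)) = -4839*(-2677 + 1240) = -4839*(-1437) = 6953643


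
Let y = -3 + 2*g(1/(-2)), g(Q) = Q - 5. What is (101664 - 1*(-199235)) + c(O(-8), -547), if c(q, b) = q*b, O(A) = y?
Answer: 308557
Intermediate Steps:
g(Q) = -5 + Q
y = -14 (y = -3 + 2*(-5 + 1/(-2)) = -3 + 2*(-5 - ½) = -3 + 2*(-11/2) = -3 - 11 = -14)
O(A) = -14
c(q, b) = b*q
(101664 - 1*(-199235)) + c(O(-8), -547) = (101664 - 1*(-199235)) - 547*(-14) = (101664 + 199235) + 7658 = 300899 + 7658 = 308557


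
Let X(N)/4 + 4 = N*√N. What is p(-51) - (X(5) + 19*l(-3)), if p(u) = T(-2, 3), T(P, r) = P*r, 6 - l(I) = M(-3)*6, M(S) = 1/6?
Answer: -85 - 20*√5 ≈ -129.72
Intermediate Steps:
M(S) = ⅙
l(I) = 5 (l(I) = 6 - 6/6 = 6 - 1*1 = 6 - 1 = 5)
X(N) = -16 + 4*N^(3/2) (X(N) = -16 + 4*(N*√N) = -16 + 4*N^(3/2))
p(u) = -6 (p(u) = -2*3 = -6)
p(-51) - (X(5) + 19*l(-3)) = -6 - ((-16 + 4*5^(3/2)) + 19*5) = -6 - ((-16 + 4*(5*√5)) + 95) = -6 - ((-16 + 20*√5) + 95) = -6 - (79 + 20*√5) = -6 + (-79 - 20*√5) = -85 - 20*√5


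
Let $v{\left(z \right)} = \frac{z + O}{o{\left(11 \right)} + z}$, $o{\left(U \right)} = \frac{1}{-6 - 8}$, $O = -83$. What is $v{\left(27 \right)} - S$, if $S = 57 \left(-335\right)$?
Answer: $\frac{7198031}{377} \approx 19093.0$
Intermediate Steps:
$o{\left(U \right)} = - \frac{1}{14}$ ($o{\left(U \right)} = \frac{1}{-14} = - \frac{1}{14}$)
$v{\left(z \right)} = \frac{-83 + z}{- \frac{1}{14} + z}$ ($v{\left(z \right)} = \frac{z - 83}{- \frac{1}{14} + z} = \frac{-83 + z}{- \frac{1}{14} + z}$)
$S = -19095$
$v{\left(27 \right)} - S = \frac{14 \left(-83 + 27\right)}{-1 + 14 \cdot 27} - -19095 = 14 \frac{1}{-1 + 378} \left(-56\right) + 19095 = 14 \cdot \frac{1}{377} \left(-56\right) + 19095 = - \frac{784}{377} + 19095 = \frac{7198031}{377}$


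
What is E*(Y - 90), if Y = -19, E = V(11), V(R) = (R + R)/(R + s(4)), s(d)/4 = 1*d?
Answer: -2398/27 ≈ -88.815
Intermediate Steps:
s(d) = 4*d (s(d) = 4*(1*d) = 4*d)
V(R) = 2*R/(16 + R) (V(R) = (R + R)/(R + 4*4) = (2*R)/(R + 16) = (2*R)/(16 + R) = 2*R/(16 + R))
E = 22/27 (E = 2*11/(16 + 11) = 2*11/27 = 2*11*(1/27) = 22/27 ≈ 0.81481)
E*(Y - 90) = 22*(-19 - 90)/27 = (22/27)*(-109) = -2398/27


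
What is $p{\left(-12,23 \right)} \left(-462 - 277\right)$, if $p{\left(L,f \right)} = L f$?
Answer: $203964$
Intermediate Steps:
$p{\left(-12,23 \right)} \left(-462 - 277\right) = \left(-12\right) 23 \left(-462 - 277\right) = \left(-276\right) \left(-739\right) = 203964$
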